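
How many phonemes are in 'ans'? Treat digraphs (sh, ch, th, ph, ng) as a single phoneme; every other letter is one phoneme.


Parsing 'ans' greedily, digraphs first:
  'a' -> vowel phoneme (phonemes so far: 1)
  'n' -> consonant phoneme (phonemes so far: 2)
  's' -> consonant phoneme (phonemes so far: 3)
Total phonemes: 3

3


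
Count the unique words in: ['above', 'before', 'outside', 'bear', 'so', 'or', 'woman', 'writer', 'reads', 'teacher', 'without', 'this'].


Listing all tokens and tracking unique types:
  Token 1: 'above' -> NEW (unique so far: 1)
  Token 2: 'before' -> NEW (unique so far: 2)
  Token 3: 'outside' -> NEW (unique so far: 3)
  Token 4: 'bear' -> NEW (unique so far: 4)
  Token 5: 'so' -> NEW (unique so far: 5)
  Token 6: 'or' -> NEW (unique so far: 6)
  Token 7: 'woman' -> NEW (unique so far: 7)
  Token 8: 'writer' -> NEW (unique so far: 8)
  Token 9: 'reads' -> NEW (unique so far: 9)
  Token 10: 'teacher' -> NEW (unique so far: 10)
  Token 11: 'without' -> NEW (unique so far: 11)
  Token 12: 'this' -> NEW (unique so far: 12)
Unique types: ('above', 'bear', 'before', 'or', 'outside', 'reads', 'so', 'teacher', 'this', 'without', 'woman', 'writer')
Vocabulary size: 12

12


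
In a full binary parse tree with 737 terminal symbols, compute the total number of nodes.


Leaf nodes (terminals): 737
Internal nodes = n - 1 = 737 - 1 = 736
Total = leaves + internal = 737 + 736 = 1473

1473


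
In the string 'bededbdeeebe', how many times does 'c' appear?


Scanning 'bededbdeeebe' for 'c':
  No matches found.
Total occurrences of 'c': 0

0


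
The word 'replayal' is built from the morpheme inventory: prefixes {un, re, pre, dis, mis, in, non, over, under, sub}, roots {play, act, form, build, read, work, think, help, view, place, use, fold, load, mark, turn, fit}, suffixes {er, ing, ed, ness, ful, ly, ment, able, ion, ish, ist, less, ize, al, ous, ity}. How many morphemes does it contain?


Segmenting 'replayal' against the inventory:
  're' -> prefix (morpheme 1)
  'play' -> root (morpheme 2)
  'al' -> suffix (morpheme 3)
Total morphemes: 3

3


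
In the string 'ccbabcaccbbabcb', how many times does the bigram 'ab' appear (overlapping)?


Scanning 'ccbabcaccbbabcb' for bigram 'ab':
  Position 0: 'cc' -> no
  Position 1: 'cb' -> no
  Position 2: 'ba' -> no
  Position 3: 'ab' -> MATCH
  Position 4: 'bc' -> no
  Position 5: 'ca' -> no
  Position 6: 'ac' -> no
  Position 7: 'cc' -> no
  Position 8: 'cb' -> no
  Position 9: 'bb' -> no
  Position 10: 'ba' -> no
  Position 11: 'ab' -> MATCH
  Position 12: 'bc' -> no
  Position 13: 'cb' -> no
Total matches: 2

2


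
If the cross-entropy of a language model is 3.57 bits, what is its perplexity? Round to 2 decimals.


Perplexity formula: PP = 2^H
H = 3.57
PP = 2^3.57
Decompose: 2^3.57 = 2^3 * 2^0.57
2^3 = 8, 2^0.57 ~ 1.4845236
PP ~ 8 * 1.4845236 = 11.8761888
Rounded to 2 decimals: 11.88

11.88


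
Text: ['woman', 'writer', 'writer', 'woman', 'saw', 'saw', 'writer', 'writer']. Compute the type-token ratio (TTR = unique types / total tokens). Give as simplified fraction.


Tokens: 8
Unique types: ('saw', 'woman', 'writer') = 3
TTR = 3/8
Already in lowest terms.

3/8


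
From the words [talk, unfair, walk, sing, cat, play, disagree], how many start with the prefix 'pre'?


Checking each word for prefix 'pre':
  'talk' -> no (count: 0)
  'unfair' -> no (count: 0)
  'walk' -> no (count: 0)
  'sing' -> no (count: 0)
  'cat' -> no (count: 0)
  'play' -> no (count: 0)
  'disagree' -> no (count: 0)
Total with prefix 'pre': 0

0


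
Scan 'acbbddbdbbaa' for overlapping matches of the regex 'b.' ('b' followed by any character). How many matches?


Pattern: b. means 'b' followed by any character.
Scanning 'acbbddbdbbaa' position-by-position:
  Pos 0: window 'ac' -> no
  Pos 1: window 'cb' -> no
  Pos 2: window 'bb' -> MATCH
  Pos 3: window 'bd' -> MATCH
  Pos 4: window 'dd' -> no
  Pos 5: window 'db' -> no
  Pos 6: window 'bd' -> MATCH
  Pos 7: window 'db' -> no
  Pos 8: window 'bb' -> MATCH
  Pos 9: window 'ba' -> MATCH
  Pos 10: window 'aa' -> no
  Pos 11: window 'a' -> no
Total matches: 5

5


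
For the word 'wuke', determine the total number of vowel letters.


Scanning each character of 'wuke':
  Position 1: 'w' -> consonant (running count: 0)
  Position 2: 'u' -> vowel (running count: 1)
  Position 3: 'k' -> consonant (running count: 1)
  Position 4: 'e' -> vowel (running count: 2)
Total vowels: 2

2


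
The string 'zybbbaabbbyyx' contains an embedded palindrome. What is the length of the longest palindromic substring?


Scanning 'zybbbaabbbyyx' for palindromic substrings.
Substring at positions 1-10: 'ybbbaabbby'.
Check: reverse('ybbbaabbby') = 'ybbbaabbby' -> palindrome confirmed.
Neighbouring characters ('z' / 'y') break symmetry, so it cannot extend further.
No longer palindromic substring exists; longest length = 10

10


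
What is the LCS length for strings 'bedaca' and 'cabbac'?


DP table for LCS of 'bedaca' and 'cabbac':
       c  a  b  b  a  c
    0  0  0  0  0  0  0
  b 0  0  0  1  1  1  1
  e 0  0  0  1  1  1  1
  d 0  0  0  1  1  1  1
  a 0  0  1  1  1  2  2
  c 0  1  1  1  1  2  3
  a 0  1  2  2  2  2  3
LCS: 'bac'
LCS length = 3

3


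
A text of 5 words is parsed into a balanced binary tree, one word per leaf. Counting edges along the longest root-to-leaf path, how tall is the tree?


In a balanced binary tree with n leaves the deepest leaf is ceil(log2(n)) edges below the root.
log2(5) = 2.3219
ceil(2.3219) = 3
height (edges) = 3

3


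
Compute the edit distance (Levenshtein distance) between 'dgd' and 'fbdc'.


Building DP table for s1='dgd' (len 3) and s2='fbdc' (len 4):
       f  b  d  c
    0  1  2  3  4
  d 1  1  2  2  3
  g 2  2  2  3  3
  d 3  3  3  2  3
Edit distance = dp[3][4] = 3

3


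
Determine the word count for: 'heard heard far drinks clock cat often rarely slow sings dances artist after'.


Counting words by splitting on spaces:
  Word 1: 'heard'
  Word 2: 'heard'
  Word 3: 'far'
  Word 4: 'drinks'
  Word 5: 'clock'
  Word 6: 'cat'
  Word 7: 'often'
  Word 8: 'rarely'
  Word 9: 'slow'
  Word 10: 'sings'
  Word 11: 'dances'
  Word 12: 'artist'
  Word 13: 'after'
Total words: 13

13


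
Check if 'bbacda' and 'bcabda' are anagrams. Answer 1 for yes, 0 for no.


Sort characters of 'bbacda': 'aabbcd'
Sort characters of 'bcabda': 'aabbcd'
Sorted forms match -> they ARE anagrams
Result: 1

1


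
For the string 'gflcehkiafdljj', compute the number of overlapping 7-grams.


String 'gflcehkiafdljj' has length L = 14.
Number of overlapping n-grams = L - n + 1
Substituting: 14 - 7 + 1 = 8

8


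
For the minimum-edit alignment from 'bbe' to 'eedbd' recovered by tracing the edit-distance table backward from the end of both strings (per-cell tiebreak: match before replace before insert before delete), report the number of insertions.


Edit distance = 4. Backtracking from cell (3, 5) with preference match > replace > insert > delete,
then listing the resulting alignment 'bbe' -> 'eedbd' left to right:
  Step 1: insert 'e' [insertion #1]
  Step 2: insert 'e' [insertion #2]
  Step 3: replace b->d
  Step 4: keep 'b'
  Step 5: replace e->d
Total insertions: 2

2


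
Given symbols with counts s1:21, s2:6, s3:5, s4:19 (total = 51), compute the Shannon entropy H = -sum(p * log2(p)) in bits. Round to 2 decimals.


Computing entropy H = -sum(p_i * log2(p_i)):
  s1: p = 21/51 = 0.4118, -p*log2(p) = 0.5271
  s2: p = 6/51 = 0.1176, -p*log2(p) = 0.3632
  s3: p = 5/51 = 0.0980, -p*log2(p) = 0.3285
  s4: p = 19/51 = 0.3725, -p*log2(p) = 0.5307
H = sum of terms = 1.7495
Rounded to 2 decimals: 1.75

1.75


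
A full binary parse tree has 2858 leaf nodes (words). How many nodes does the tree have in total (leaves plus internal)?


Leaf nodes (terminals): 2858
Internal nodes = n - 1 = 2858 - 1 = 2857
Total = leaves + internal = 2858 + 2857 = 5715

5715


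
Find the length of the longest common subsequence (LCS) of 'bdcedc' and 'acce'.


DP table for LCS of 'bdcedc' and 'acce':
       a  c  c  e
    0  0  0  0  0
  b 0  0  0  0  0
  d 0  0  0  0  0
  c 0  0  1  1  1
  e 0  0  1  1  2
  d 0  0  1  1  2
  c 0  0  1  2  2
LCS: 'ce'
LCS length = 2

2


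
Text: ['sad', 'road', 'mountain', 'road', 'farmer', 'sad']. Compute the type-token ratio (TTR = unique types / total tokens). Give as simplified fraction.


Tokens: 6
Unique types: ('farmer', 'mountain', 'road', 'sad') = 4
TTR = 4/6
Simplify: divide both by 2 -> 2/3
TTR = 2/3

2/3


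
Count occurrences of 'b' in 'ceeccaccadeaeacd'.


Scanning 'ceeccaccadeaeacd' for 'b':
  No matches found.
Total occurrences of 'b': 0

0


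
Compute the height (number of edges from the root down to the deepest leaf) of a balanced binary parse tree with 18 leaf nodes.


In a balanced binary tree with n leaves the deepest leaf is ceil(log2(n)) edges below the root.
log2(18) = 4.1699
ceil(4.1699) = 5
height (edges) = 5

5


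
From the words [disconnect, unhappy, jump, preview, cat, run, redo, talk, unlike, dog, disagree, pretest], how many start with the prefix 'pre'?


Checking each word for prefix 'pre':
  'disconnect' -> no (count: 0)
  'unhappy' -> no (count: 0)
  'jump' -> no (count: 0)
  'preview' -> YES, starts with 'pre' (count: 1)
  'cat' -> no (count: 1)
  'run' -> no (count: 1)
  'redo' -> no (count: 1)
  'talk' -> no (count: 1)
  'unlike' -> no (count: 1)
  'dog' -> no (count: 1)
  'disagree' -> no (count: 1)
  'pretest' -> YES, starts with 'pre' (count: 2)
Total with prefix 'pre': 2

2


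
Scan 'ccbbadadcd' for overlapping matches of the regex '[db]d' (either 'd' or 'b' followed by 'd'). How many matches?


Pattern: [db]d means either 'd' or 'b' followed by 'd'.
Scanning 'ccbbadadcd' position-by-position:
  Pos 0: window 'cc' -> no
  Pos 1: window 'cb' -> no
  Pos 2: window 'bb' -> no
  Pos 3: window 'ba' -> no
  Pos 4: window 'ad' -> no
  Pos 5: window 'da' -> no
  Pos 6: window 'ad' -> no
  Pos 7: window 'dc' -> no
  Pos 8: window 'cd' -> no
  Pos 9: window 'd' -> no
Total matches: 0

0


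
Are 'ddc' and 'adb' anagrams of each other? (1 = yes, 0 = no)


Sort characters of 'ddc': 'cdd'
Sort characters of 'adb': 'abd'
Sorted forms differ -> they are NOT anagrams
Result: 0

0


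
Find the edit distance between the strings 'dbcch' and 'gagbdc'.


Building DP table for s1='dbcch' (len 5) and s2='gagbdc' (len 6):
       g  a  g  b  d  c
    0  1  2  3  4  5  6
  d 1  1  2  3  4  4  5
  b 2  2  2  3  3  4  5
  c 3  3  3  3  4  4  4
  c 4  4  4  4  4  5  4
  h 5  5  5  5  5  5  5
Edit distance = dp[5][6] = 5

5


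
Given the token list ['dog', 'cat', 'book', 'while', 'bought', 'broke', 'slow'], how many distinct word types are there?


Listing all tokens and tracking unique types:
  Token 1: 'dog' -> NEW (unique so far: 1)
  Token 2: 'cat' -> NEW (unique so far: 2)
  Token 3: 'book' -> NEW (unique so far: 3)
  Token 4: 'while' -> NEW (unique so far: 4)
  Token 5: 'bought' -> NEW (unique so far: 5)
  Token 6: 'broke' -> NEW (unique so far: 6)
  Token 7: 'slow' -> NEW (unique so far: 7)
Unique types: ('book', 'bought', 'broke', 'cat', 'dog', 'slow', 'while')
Vocabulary size: 7

7


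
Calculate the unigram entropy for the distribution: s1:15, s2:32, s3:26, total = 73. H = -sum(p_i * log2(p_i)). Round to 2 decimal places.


Computing entropy H = -sum(p_i * log2(p_i)):
  s1: p = 15/73 = 0.2055, -p*log2(p) = 0.4691
  s2: p = 32/73 = 0.4384, -p*log2(p) = 0.5216
  s3: p = 26/73 = 0.3562, -p*log2(p) = 0.5305
H = sum of terms = 1.5212
Rounded to 2 decimals: 1.52

1.52


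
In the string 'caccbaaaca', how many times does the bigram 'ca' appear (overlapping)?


Scanning 'caccbaaaca' for bigram 'ca':
  Position 0: 'ca' -> MATCH
  Position 1: 'ac' -> no
  Position 2: 'cc' -> no
  Position 3: 'cb' -> no
  Position 4: 'ba' -> no
  Position 5: 'aa' -> no
  Position 6: 'aa' -> no
  Position 7: 'ac' -> no
  Position 8: 'ca' -> MATCH
Total matches: 2

2


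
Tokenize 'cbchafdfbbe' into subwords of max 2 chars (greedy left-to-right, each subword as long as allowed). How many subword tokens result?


'cbchafdfbbe' has 11 characters.
Chunking with max size 2:
  Chunk 1: 'cb' (positions 0-1)
  Chunk 2: 'ch' (positions 2-3)
  Chunk 3: 'af' (positions 4-5)
  Chunk 4: 'df' (positions 6-7)
  Chunk 5: 'bb' (positions 8-9)
  Chunk 6: 'e' (positions 10-10)
Total chunks: ceil(11 / 2) = 6

6


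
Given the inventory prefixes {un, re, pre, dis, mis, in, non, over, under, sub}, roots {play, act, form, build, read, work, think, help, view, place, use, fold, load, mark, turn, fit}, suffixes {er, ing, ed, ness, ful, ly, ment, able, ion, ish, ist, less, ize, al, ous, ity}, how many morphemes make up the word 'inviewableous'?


Segmenting 'inviewableous' against the inventory:
  'in' -> prefix (morpheme 1)
  'view' -> root (morpheme 2)
  'able' -> suffix (morpheme 3)
  'ous' -> suffix (morpheme 4)
Total morphemes: 4

4


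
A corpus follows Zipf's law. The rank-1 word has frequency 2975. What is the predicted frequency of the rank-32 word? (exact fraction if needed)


Zipf's law: freq(rank) = f1 / rank
f1 = 2975, rank = 32
freq = 2975 / 32
GCD(2975, 32) = 1
Simplified: 2975/32

2975/32


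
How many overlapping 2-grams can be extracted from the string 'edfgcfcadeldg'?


String 'edfgcfcadeldg' has length L = 13.
Number of overlapping n-grams = L - n + 1
Substituting: 13 - 2 + 1 = 12

12


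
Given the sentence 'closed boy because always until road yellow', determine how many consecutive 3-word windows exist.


Word trigrams from [7] words:
  Trigram 1: (closed boy because)
  Trigram 2: (boy because always)
  Trigram 3: (because always until)
  Trigram 4: (always until road)
  Trigram 5: (until road yellow)
Total word trigrams: 7 - 2 = 5

5


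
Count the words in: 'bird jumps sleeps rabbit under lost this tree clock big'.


Counting words by splitting on spaces:
  Word 1: 'bird'
  Word 2: 'jumps'
  Word 3: 'sleeps'
  Word 4: 'rabbit'
  Word 5: 'under'
  Word 6: 'lost'
  Word 7: 'this'
  Word 8: 'tree'
  Word 9: 'clock'
  Word 10: 'big'
Total words: 10

10


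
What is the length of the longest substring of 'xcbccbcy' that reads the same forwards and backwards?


Scanning 'xcbccbcy' for palindromic substrings.
Substring at positions 1-6: 'cbccbc'.
Check: reverse('cbccbc') = 'cbccbc' -> palindrome confirmed.
Neighbouring characters ('x' / 'y') break symmetry, so it cannot extend further.
No longer palindromic substring exists; longest length = 6

6


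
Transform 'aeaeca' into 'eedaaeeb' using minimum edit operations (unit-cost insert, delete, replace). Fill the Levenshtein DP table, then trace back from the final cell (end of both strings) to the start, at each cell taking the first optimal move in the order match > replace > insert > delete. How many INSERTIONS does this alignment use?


Edit distance = 5. Backtracking from cell (6, 8) with preference match > replace > insert > delete,
then listing the resulting alignment 'aeaeca' -> 'eedaaeeb' left to right:
  Step 1: replace a->e
  Step 2: keep 'e'
  Step 3: insert 'd' [insertion #1]
  Step 4: insert 'a' [insertion #2]
  Step 5: keep 'a'
  Step 6: keep 'e'
  Step 7: replace c->e
  Step 8: replace a->b
Total insertions: 2

2


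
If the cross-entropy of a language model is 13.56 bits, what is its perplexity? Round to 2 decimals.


Perplexity formula: PP = 2^H
H = 13.56
PP = 2^13.56
Decompose: 2^13.56 = 2^13 * 2^0.56
2^13 = 8192, 2^0.56 ~ 1.4742692
PP ~ 8192 * 1.4742692 = 12077.2132864
Rounded to 2 decimals: 12077.21

12077.21


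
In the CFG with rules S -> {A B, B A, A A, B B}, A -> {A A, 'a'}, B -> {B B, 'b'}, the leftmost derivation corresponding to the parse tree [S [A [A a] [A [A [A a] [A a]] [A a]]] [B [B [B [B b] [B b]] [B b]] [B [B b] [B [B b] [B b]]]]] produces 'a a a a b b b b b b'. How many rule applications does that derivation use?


Every bracketed nonterminal node [X ...] in the tree is produced by exactly one rule application.
Reading the tree off as a leftmost derivation:
  Step 1: S  =>  A B   (applied S -> A B)
  Step 2: A B  =>  A A B   (applied A -> A A)
  Step 3: A A B  =>  a A B   (applied A -> a)
  Step 4: a A B  =>  a A A B   (applied A -> A A)
  Step 5: a A A B  =>  a A A A B   (applied A -> A A)
  Step 6: a A A A B  =>  a a A A B   (applied A -> a)
  Step 7: a a A A B  =>  a a a A B   (applied A -> a)
  Step 8: a a a A B  =>  a a a a B   (applied A -> a)
  Step 9: a a a a B  =>  a a a a B B   (applied B -> B B)
  Step 10: a a a a B B  =>  a a a a B B B   (applied B -> B B)
  Step 11: a a a a B B B  =>  a a a a B B B B   (applied B -> B B)
  Step 12: a a a a B B B B  =>  a a a a b B B B   (applied B -> b)
  Step 13: a a a a b B B B  =>  a a a a b b B B   (applied B -> b)
  Step 14: a a a a b b B B  =>  a a a a b b b B   (applied B -> b)
  Step 15: a a a a b b b B  =>  a a a a b b b B B   (applied B -> B B)
  Step 16: a a a a b b b B B  =>  a a a a b b b b B   (applied B -> b)
  Step 17: a a a a b b b b B  =>  a a a a b b b b B B   (applied B -> B B)
  Step 18: a a a a b b b b B B  =>  a a a a b b b b b B   (applied B -> b)
  Step 19: a a a a b b b b b B  =>  a a a a b b b b b b   (applied B -> b)
Final yield: a a a a b b b b b b
Total rewrite steps: 19

19


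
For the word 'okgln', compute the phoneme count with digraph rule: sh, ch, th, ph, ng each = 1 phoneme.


Parsing 'okgln' greedily, digraphs first:
  'o' -> vowel phoneme (phonemes so far: 1)
  'k' -> consonant phoneme (phonemes so far: 2)
  'g' -> consonant phoneme (phonemes so far: 3)
  'l' -> consonant phoneme (phonemes so far: 4)
  'n' -> consonant phoneme (phonemes so far: 5)
Total phonemes: 5

5


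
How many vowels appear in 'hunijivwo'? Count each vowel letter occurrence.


Scanning each character of 'hunijivwo':
  Position 1: 'h' -> consonant (running count: 0)
  Position 2: 'u' -> vowel (running count: 1)
  Position 3: 'n' -> consonant (running count: 1)
  Position 4: 'i' -> vowel (running count: 2)
  Position 5: 'j' -> consonant (running count: 2)
  Position 6: 'i' -> vowel (running count: 3)
  Position 7: 'v' -> consonant (running count: 3)
  Position 8: 'w' -> consonant (running count: 3)
  Position 9: 'o' -> vowel (running count: 4)
Total vowels: 4

4


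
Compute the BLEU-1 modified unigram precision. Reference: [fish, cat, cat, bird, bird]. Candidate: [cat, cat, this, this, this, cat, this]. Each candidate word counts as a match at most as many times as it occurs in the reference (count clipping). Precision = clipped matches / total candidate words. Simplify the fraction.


Reference word counts: {'bird': 2, 'cat': 2, 'fish': 1}
Checking each candidate word (with clipping):
  'cat' -> in reference (ref count 2, used 1/2) -> match (matches: 1)
  'cat' -> in reference (ref count 2, used 2/2) -> match (matches: 2)
  'this' -> not in reference -> no match (matches: 2)
  'this' -> not in reference -> no match (matches: 2)
  'this' -> not in reference -> no match (matches: 2)
  'cat' -> ref count 2 already used up (2/2) -> clipped, no match (matches: 2)
  'this' -> not in reference -> no match (matches: 2)
Clipped matches: 2, Candidate length: 7
Precision = 2/7

2/7


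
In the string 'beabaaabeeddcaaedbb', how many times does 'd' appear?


Scanning 'beabaaabeeddcaaedbb' for 'd':
  Position 10: 'd' -> MATCH (count: 1)
  Position 11: 'd' -> MATCH (count: 2)
  Position 16: 'd' -> MATCH (count: 3)
Total occurrences of 'd': 3

3


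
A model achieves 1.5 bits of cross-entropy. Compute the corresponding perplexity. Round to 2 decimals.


Perplexity formula: PP = 2^H
H = 1.5
PP = 2^1.5
Decompose: 2^1.5 = 2^1 * 2^0.5 = 2^1 * sqrt(2)
2^1 = 2, sqrt(2) ~ 1.4142136
PP ~ 2 * 1.4142136 = 2.8284272
Rounded to 2 decimals: 2.83

2.83


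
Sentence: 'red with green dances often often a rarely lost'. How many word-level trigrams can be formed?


Word trigrams from [9] words:
  Trigram 1: (red with green)
  Trigram 2: (with green dances)
  Trigram 3: (green dances often)
  Trigram 4: (dances often often)
  Trigram 5: (often often a)
  Trigram 6: (often a rarely)
  Trigram 7: (a rarely lost)
Total word trigrams: 9 - 2 = 7

7


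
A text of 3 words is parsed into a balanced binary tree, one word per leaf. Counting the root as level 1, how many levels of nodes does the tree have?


In a balanced binary tree with n leaves the deepest leaf is ceil(log2(n)) edges below the root,
so counting node levels inclusive of root and leaves gives ceil(log2(n)) + 1 levels.
log2(3) = 1.5850
ceil(1.5850) = 2
levels = 2 + 1 = 3

3


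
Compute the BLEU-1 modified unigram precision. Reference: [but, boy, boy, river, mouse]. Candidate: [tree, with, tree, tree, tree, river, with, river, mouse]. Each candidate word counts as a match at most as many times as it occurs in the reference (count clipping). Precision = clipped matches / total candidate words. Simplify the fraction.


Reference word counts: {'boy': 2, 'but': 1, 'mouse': 1, 'river': 1}
Checking each candidate word (with clipping):
  'tree' -> not in reference -> no match (matches: 0)
  'with' -> not in reference -> no match (matches: 0)
  'tree' -> not in reference -> no match (matches: 0)
  'tree' -> not in reference -> no match (matches: 0)
  'tree' -> not in reference -> no match (matches: 0)
  'river' -> in reference (ref count 1, used 1/1) -> match (matches: 1)
  'with' -> not in reference -> no match (matches: 1)
  'river' -> ref count 1 already used up (1/1) -> clipped, no match (matches: 1)
  'mouse' -> in reference (ref count 1, used 1/1) -> match (matches: 2)
Clipped matches: 2, Candidate length: 9
Precision = 2/9

2/9


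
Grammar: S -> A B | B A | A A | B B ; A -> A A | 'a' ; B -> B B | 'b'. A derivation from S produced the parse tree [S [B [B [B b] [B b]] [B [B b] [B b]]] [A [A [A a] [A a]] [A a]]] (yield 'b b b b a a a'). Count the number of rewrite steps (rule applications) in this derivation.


Every bracketed nonterminal node [X ...] in the tree is produced by exactly one rule application.
Reading the tree off as a leftmost derivation:
  Step 1: S  =>  B A   (applied S -> B A)
  Step 2: B A  =>  B B A   (applied B -> B B)
  Step 3: B B A  =>  B B B A   (applied B -> B B)
  Step 4: B B B A  =>  b B B A   (applied B -> b)
  Step 5: b B B A  =>  b b B A   (applied B -> b)
  Step 6: b b B A  =>  b b B B A   (applied B -> B B)
  Step 7: b b B B A  =>  b b b B A   (applied B -> b)
  Step 8: b b b B A  =>  b b b b A   (applied B -> b)
  Step 9: b b b b A  =>  b b b b A A   (applied A -> A A)
  Step 10: b b b b A A  =>  b b b b A A A   (applied A -> A A)
  Step 11: b b b b A A A  =>  b b b b a A A   (applied A -> a)
  Step 12: b b b b a A A  =>  b b b b a a A   (applied A -> a)
  Step 13: b b b b a a A  =>  b b b b a a a   (applied A -> a)
Final yield: b b b b a a a
Total rewrite steps: 13

13


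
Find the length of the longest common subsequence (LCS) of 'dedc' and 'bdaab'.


DP table for LCS of 'dedc' and 'bdaab':
       b  d  a  a  b
    0  0  0  0  0  0
  d 0  0  1  1  1  1
  e 0  0  1  1  1  1
  d 0  0  1  1  1  1
  c 0  0  1  1  1  1
LCS: 'd'
LCS length = 1

1


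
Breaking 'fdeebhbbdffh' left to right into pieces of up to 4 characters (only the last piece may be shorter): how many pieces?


'fdeebhbbdffh' has 12 characters.
Chunking with max size 4:
  Chunk 1: 'fdee' (positions 0-3)
  Chunk 2: 'bhbb' (positions 4-7)
  Chunk 3: 'dffh' (positions 8-11)
Total chunks: ceil(12 / 4) = 3

3


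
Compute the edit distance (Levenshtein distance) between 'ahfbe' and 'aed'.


Building DP table for s1='ahfbe' (len 5) and s2='aed' (len 3):
       a  e  d
    0  1  2  3
  a 1  0  1  2
  h 2  1  1  2
  f 3  2  2  2
  b 4  3  3  3
  e 5  4  3  4
Edit distance = dp[5][3] = 4

4


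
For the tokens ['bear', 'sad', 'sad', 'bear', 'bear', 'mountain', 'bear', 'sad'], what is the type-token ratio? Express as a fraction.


Tokens: 8
Unique types: ('bear', 'mountain', 'sad') = 3
TTR = 3/8
Already in lowest terms.

3/8


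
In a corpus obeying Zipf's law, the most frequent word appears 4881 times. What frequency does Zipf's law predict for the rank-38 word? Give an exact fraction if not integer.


Zipf's law: freq(rank) = f1 / rank
f1 = 4881, rank = 38
freq = 4881 / 38
GCD(4881, 38) = 1
Simplified: 4881/38

4881/38


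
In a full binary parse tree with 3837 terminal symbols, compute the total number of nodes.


Leaf nodes (terminals): 3837
Internal nodes = n - 1 = 3837 - 1 = 3836
Total = leaves + internal = 3837 + 3836 = 7673

7673


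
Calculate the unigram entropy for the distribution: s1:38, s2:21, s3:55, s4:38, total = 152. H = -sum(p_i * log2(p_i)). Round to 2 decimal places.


Computing entropy H = -sum(p_i * log2(p_i)):
  s1: p = 38/152 = 0.2500, -p*log2(p) = 0.5000
  s2: p = 21/152 = 0.1382, -p*log2(p) = 0.3945
  s3: p = 55/152 = 0.3618, -p*log2(p) = 0.5307
  s4: p = 38/152 = 0.2500, -p*log2(p) = 0.5000
H = sum of terms = 1.9252
Rounded to 2 decimals: 1.93

1.93


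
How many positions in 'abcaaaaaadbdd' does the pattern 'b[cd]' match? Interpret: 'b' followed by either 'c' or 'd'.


Pattern: b[cd] means 'b' followed by either 'c' or 'd'.
Scanning 'abcaaaaaadbdd' position-by-position:
  Pos 0: window 'ab' -> no
  Pos 1: window 'bc' -> MATCH
  Pos 2: window 'ca' -> no
  Pos 3: window 'aa' -> no
  Pos 4: window 'aa' -> no
  Pos 5: window 'aa' -> no
  Pos 6: window 'aa' -> no
  Pos 7: window 'aa' -> no
  Pos 8: window 'ad' -> no
  Pos 9: window 'db' -> no
  Pos 10: window 'bd' -> MATCH
  Pos 11: window 'dd' -> no
  Pos 12: window 'd' -> no
Total matches: 2

2


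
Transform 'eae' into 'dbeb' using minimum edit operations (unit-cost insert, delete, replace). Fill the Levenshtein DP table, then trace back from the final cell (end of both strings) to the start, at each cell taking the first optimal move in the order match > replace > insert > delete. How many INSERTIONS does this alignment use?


Edit distance = 3. Backtracking from cell (3, 4) with preference match > replace > insert > delete,
then listing the resulting alignment 'eae' -> 'dbeb' left to right:
  Step 1: replace e->d
  Step 2: replace a->b
  Step 3: keep 'e'
  Step 4: insert 'b' [insertion #1]
Total insertions: 1

1


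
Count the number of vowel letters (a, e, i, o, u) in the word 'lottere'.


Scanning each character of 'lottere':
  Position 1: 'l' -> consonant (running count: 0)
  Position 2: 'o' -> vowel (running count: 1)
  Position 3: 't' -> consonant (running count: 1)
  Position 4: 't' -> consonant (running count: 1)
  Position 5: 'e' -> vowel (running count: 2)
  Position 6: 'r' -> consonant (running count: 2)
  Position 7: 'e' -> vowel (running count: 3)
Total vowels: 3

3


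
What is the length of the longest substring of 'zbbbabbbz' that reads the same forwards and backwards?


Scanning 'zbbbabbbz' for palindromic substrings.
Substring at positions 0-8: 'zbbbabbbz'.
Check: reverse('zbbbabbbz') = 'zbbbabbbz' -> palindrome confirmed.
No longer palindromic substring exists; longest length = 9

9


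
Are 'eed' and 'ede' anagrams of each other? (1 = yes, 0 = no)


Sort characters of 'eed': 'dee'
Sort characters of 'ede': 'dee'
Sorted forms match -> they ARE anagrams
Result: 1

1


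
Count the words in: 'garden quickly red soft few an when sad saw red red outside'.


Counting words by splitting on spaces:
  Word 1: 'garden'
  Word 2: 'quickly'
  Word 3: 'red'
  Word 4: 'soft'
  Word 5: 'few'
  Word 6: 'an'
  Word 7: 'when'
  Word 8: 'sad'
  Word 9: 'saw'
  Word 10: 'red'
  Word 11: 'red'
  Word 12: 'outside'
Total words: 12

12


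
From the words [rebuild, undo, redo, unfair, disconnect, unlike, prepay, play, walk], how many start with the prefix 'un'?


Checking each word for prefix 'un':
  'rebuild' -> no (count: 0)
  'undo' -> YES, starts with 'un' (count: 1)
  'redo' -> no (count: 1)
  'unfair' -> YES, starts with 'un' (count: 2)
  'disconnect' -> no (count: 2)
  'unlike' -> YES, starts with 'un' (count: 3)
  'prepay' -> no (count: 3)
  'play' -> no (count: 3)
  'walk' -> no (count: 3)
Total with prefix 'un': 3

3


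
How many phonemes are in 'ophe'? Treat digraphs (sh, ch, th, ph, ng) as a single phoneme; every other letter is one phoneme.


Parsing 'ophe' greedily, digraphs first:
  'o' -> vowel phoneme (phonemes so far: 1)
  'ph' -> digraph (1 consonant phoneme) (phonemes so far: 2)
  'e' -> vowel phoneme (phonemes so far: 3)
Total phonemes: 3

3


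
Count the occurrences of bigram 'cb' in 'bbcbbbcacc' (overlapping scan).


Scanning 'bbcbbbcacc' for bigram 'cb':
  Position 0: 'bb' -> no
  Position 1: 'bc' -> no
  Position 2: 'cb' -> MATCH
  Position 3: 'bb' -> no
  Position 4: 'bb' -> no
  Position 5: 'bc' -> no
  Position 6: 'ca' -> no
  Position 7: 'ac' -> no
  Position 8: 'cc' -> no
Total matches: 1

1


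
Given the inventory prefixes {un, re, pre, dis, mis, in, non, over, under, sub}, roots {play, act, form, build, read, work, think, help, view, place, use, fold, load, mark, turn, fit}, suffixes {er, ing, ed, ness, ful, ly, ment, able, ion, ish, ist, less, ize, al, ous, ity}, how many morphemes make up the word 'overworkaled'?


Segmenting 'overworkaled' against the inventory:
  'over' -> prefix (morpheme 1)
  'work' -> root (morpheme 2)
  'al' -> suffix (morpheme 3)
  'ed' -> suffix (morpheme 4)
Total morphemes: 4

4


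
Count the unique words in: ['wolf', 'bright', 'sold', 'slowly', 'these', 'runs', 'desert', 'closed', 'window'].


Listing all tokens and tracking unique types:
  Token 1: 'wolf' -> NEW (unique so far: 1)
  Token 2: 'bright' -> NEW (unique so far: 2)
  Token 3: 'sold' -> NEW (unique so far: 3)
  Token 4: 'slowly' -> NEW (unique so far: 4)
  Token 5: 'these' -> NEW (unique so far: 5)
  Token 6: 'runs' -> NEW (unique so far: 6)
  Token 7: 'desert' -> NEW (unique so far: 7)
  Token 8: 'closed' -> NEW (unique so far: 8)
  Token 9: 'window' -> NEW (unique so far: 9)
Unique types: ('bright', 'closed', 'desert', 'runs', 'slowly', 'sold', 'these', 'window', 'wolf')
Vocabulary size: 9

9


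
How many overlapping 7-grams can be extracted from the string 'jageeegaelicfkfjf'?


String 'jageeegaelicfkfjf' has length L = 17.
Number of overlapping n-grams = L - n + 1
Substituting: 17 - 7 + 1 = 11

11


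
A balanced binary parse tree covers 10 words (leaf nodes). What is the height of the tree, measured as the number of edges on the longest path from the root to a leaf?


In a balanced binary tree with n leaves the deepest leaf is ceil(log2(n)) edges below the root.
log2(10) = 3.3219
ceil(3.3219) = 4
height (edges) = 4

4


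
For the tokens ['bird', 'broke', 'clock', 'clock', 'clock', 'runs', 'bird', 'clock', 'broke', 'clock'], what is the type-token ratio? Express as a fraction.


Tokens: 10
Unique types: ('bird', 'broke', 'clock', 'runs') = 4
TTR = 4/10
Simplify: divide both by 2 -> 2/5
TTR = 2/5

2/5


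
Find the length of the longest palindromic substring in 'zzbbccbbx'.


Scanning 'zzbbccbbx' for palindromic substrings.
Substring at positions 2-7: 'bbccbb'.
Check: reverse('bbccbb') = 'bbccbb' -> palindrome confirmed.
Neighbouring characters ('z' / 'x') break symmetry, so it cannot extend further.
No longer palindromic substring exists; longest length = 6

6


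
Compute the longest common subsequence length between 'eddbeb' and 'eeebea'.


DP table for LCS of 'eddbeb' and 'eeebea':
       e  e  e  b  e  a
    0  0  0  0  0  0  0
  e 0  1  1  1  1  1  1
  d 0  1  1  1  1  1  1
  d 0  1  1  1  1  1  1
  b 0  1  1  1  2  2  2
  e 0  1  2  2  2  3  3
  b 0  1  2  2  3  3  3
LCS: 'ebe'
LCS length = 3

3


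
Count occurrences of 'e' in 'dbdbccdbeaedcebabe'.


Scanning 'dbdbccdbeaedcebabe' for 'e':
  Position 8: 'e' -> MATCH (count: 1)
  Position 10: 'e' -> MATCH (count: 2)
  Position 13: 'e' -> MATCH (count: 3)
  Position 17: 'e' -> MATCH (count: 4)
Total occurrences of 'e': 4

4


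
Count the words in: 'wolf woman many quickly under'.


Counting words by splitting on spaces:
  Word 1: 'wolf'
  Word 2: 'woman'
  Word 3: 'many'
  Word 4: 'quickly'
  Word 5: 'under'
Total words: 5

5


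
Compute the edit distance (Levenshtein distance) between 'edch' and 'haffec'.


Building DP table for s1='edch' (len 4) and s2='haffec' (len 6):
       h  a  f  f  e  c
    0  1  2  3  4  5  6
  e 1  1  2  3  4  4  5
  d 2  2  2  3  4  5  5
  c 3  3  3  3  4  5  5
  h 4  3  4  4  4  5  6
Edit distance = dp[4][6] = 6

6


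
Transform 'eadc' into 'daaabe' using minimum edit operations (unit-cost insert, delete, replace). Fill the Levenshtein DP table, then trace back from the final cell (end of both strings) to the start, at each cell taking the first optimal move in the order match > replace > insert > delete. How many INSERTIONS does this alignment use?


Edit distance = 5. Backtracking from cell (4, 6) with preference match > replace > insert > delete,
then listing the resulting alignment 'eadc' -> 'daaabe' left to right:
  Step 1: insert 'd' [insertion #1]
  Step 2: insert 'a' [insertion #2]
  Step 3: replace e->a
  Step 4: keep 'a'
  Step 5: replace d->b
  Step 6: replace c->e
Total insertions: 2

2


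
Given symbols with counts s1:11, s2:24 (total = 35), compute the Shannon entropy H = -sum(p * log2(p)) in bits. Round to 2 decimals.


Computing entropy H = -sum(p_i * log2(p_i)):
  s1: p = 11/35 = 0.3143, -p*log2(p) = 0.5248
  s2: p = 24/35 = 0.6857, -p*log2(p) = 0.3732
H = sum of terms = 0.8980
Rounded to 2 decimals: 0.90

0.90


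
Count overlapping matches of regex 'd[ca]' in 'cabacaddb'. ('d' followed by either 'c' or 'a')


Pattern: d[ca] means 'd' followed by either 'c' or 'a'.
Scanning 'cabacaddb' position-by-position:
  Pos 0: window 'ca' -> no
  Pos 1: window 'ab' -> no
  Pos 2: window 'ba' -> no
  Pos 3: window 'ac' -> no
  Pos 4: window 'ca' -> no
  Pos 5: window 'ad' -> no
  Pos 6: window 'dd' -> no
  Pos 7: window 'db' -> no
  Pos 8: window 'b' -> no
Total matches: 0

0


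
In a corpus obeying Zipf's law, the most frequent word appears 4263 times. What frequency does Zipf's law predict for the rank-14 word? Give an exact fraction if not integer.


Zipf's law: freq(rank) = f1 / rank
f1 = 4263, rank = 14
freq = 4263 / 14
GCD(4263, 14) = 7
Simplified: 609/2

609/2


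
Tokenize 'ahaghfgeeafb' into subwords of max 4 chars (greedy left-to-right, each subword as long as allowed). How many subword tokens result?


'ahaghfgeeafb' has 12 characters.
Chunking with max size 4:
  Chunk 1: 'ahag' (positions 0-3)
  Chunk 2: 'hfge' (positions 4-7)
  Chunk 3: 'eafb' (positions 8-11)
Total chunks: ceil(12 / 4) = 3

3


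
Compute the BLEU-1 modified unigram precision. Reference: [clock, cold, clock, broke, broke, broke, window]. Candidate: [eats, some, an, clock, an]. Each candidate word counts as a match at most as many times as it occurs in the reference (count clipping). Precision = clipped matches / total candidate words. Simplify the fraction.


Reference word counts: {'broke': 3, 'clock': 2, 'cold': 1, 'window': 1}
Checking each candidate word (with clipping):
  'eats' -> not in reference -> no match (matches: 0)
  'some' -> not in reference -> no match (matches: 0)
  'an' -> not in reference -> no match (matches: 0)
  'clock' -> in reference (ref count 2, used 1/2) -> match (matches: 1)
  'an' -> not in reference -> no match (matches: 1)
Clipped matches: 1, Candidate length: 5
Precision = 1/5

1/5


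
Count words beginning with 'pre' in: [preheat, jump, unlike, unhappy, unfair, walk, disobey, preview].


Checking each word for prefix 'pre':
  'preheat' -> YES, starts with 'pre' (count: 1)
  'jump' -> no (count: 1)
  'unlike' -> no (count: 1)
  'unhappy' -> no (count: 1)
  'unfair' -> no (count: 1)
  'walk' -> no (count: 1)
  'disobey' -> no (count: 1)
  'preview' -> YES, starts with 'pre' (count: 2)
Total with prefix 'pre': 2

2


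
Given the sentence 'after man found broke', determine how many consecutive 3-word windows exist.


Word trigrams from [4] words:
  Trigram 1: (after man found)
  Trigram 2: (man found broke)
Total word trigrams: 4 - 2 = 2

2


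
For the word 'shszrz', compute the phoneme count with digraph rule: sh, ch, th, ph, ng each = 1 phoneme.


Parsing 'shszrz' greedily, digraphs first:
  'sh' -> digraph (1 consonant phoneme) (phonemes so far: 1)
  's' -> consonant phoneme (phonemes so far: 2)
  'z' -> consonant phoneme (phonemes so far: 3)
  'r' -> consonant phoneme (phonemes so far: 4)
  'z' -> consonant phoneme (phonemes so far: 5)
Total phonemes: 5

5


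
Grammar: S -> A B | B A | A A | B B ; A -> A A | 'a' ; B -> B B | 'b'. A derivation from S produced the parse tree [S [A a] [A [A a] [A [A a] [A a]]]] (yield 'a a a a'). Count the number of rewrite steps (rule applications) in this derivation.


Every bracketed nonterminal node [X ...] in the tree is produced by exactly one rule application.
Reading the tree off as a leftmost derivation:
  Step 1: S  =>  A A   (applied S -> A A)
  Step 2: A A  =>  a A   (applied A -> a)
  Step 3: a A  =>  a A A   (applied A -> A A)
  Step 4: a A A  =>  a a A   (applied A -> a)
  Step 5: a a A  =>  a a A A   (applied A -> A A)
  Step 6: a a A A  =>  a a a A   (applied A -> a)
  Step 7: a a a A  =>  a a a a   (applied A -> a)
Final yield: a a a a
Total rewrite steps: 7

7


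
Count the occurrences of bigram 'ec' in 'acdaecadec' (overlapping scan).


Scanning 'acdaecadec' for bigram 'ec':
  Position 0: 'ac' -> no
  Position 1: 'cd' -> no
  Position 2: 'da' -> no
  Position 3: 'ae' -> no
  Position 4: 'ec' -> MATCH
  Position 5: 'ca' -> no
  Position 6: 'ad' -> no
  Position 7: 'de' -> no
  Position 8: 'ec' -> MATCH
Total matches: 2

2


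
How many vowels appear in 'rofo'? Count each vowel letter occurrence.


Scanning each character of 'rofo':
  Position 1: 'r' -> consonant (running count: 0)
  Position 2: 'o' -> vowel (running count: 1)
  Position 3: 'f' -> consonant (running count: 1)
  Position 4: 'o' -> vowel (running count: 2)
Total vowels: 2

2


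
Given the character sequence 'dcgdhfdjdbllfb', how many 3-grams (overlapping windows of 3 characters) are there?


String 'dcgdhfdjdbllfb' has length L = 14.
Number of overlapping n-grams = L - n + 1
Substituting: 14 - 3 + 1 = 12

12


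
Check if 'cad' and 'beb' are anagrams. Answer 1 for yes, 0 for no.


Sort characters of 'cad': 'acd'
Sort characters of 'beb': 'bbe'
Sorted forms differ -> they are NOT anagrams
Result: 0

0


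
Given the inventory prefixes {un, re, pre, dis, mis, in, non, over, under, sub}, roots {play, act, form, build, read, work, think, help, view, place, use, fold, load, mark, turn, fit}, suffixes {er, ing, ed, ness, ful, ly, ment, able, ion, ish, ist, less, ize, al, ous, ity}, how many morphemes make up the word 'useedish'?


Segmenting 'useedish' against the inventory:
  'use' -> root (morpheme 1)
  'ed' -> suffix (morpheme 2)
  'ish' -> suffix (morpheme 3)
Total morphemes: 3

3


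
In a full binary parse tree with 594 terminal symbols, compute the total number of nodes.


Leaf nodes (terminals): 594
Internal nodes = n - 1 = 594 - 1 = 593
Total = leaves + internal = 594 + 593 = 1187

1187


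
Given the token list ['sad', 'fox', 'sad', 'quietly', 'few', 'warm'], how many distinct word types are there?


Listing all tokens and tracking unique types:
  Token 1: 'sad' -> NEW (unique so far: 1)
  Token 2: 'fox' -> NEW (unique so far: 2)
  Token 3: 'sad' -> duplicate (unique so far: 2)
  Token 4: 'quietly' -> NEW (unique so far: 3)
  Token 5: 'few' -> NEW (unique so far: 4)
  Token 6: 'warm' -> NEW (unique so far: 5)
Unique types: ('few', 'fox', 'quietly', 'sad', 'warm')
Vocabulary size: 5

5


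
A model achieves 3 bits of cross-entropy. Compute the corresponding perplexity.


Perplexity formula: PP = 2^H
H = 3
PP = 2^3
Steps: 2^1 = 2, 2^2 = 4, 2^3 = 8
PP = 8

8


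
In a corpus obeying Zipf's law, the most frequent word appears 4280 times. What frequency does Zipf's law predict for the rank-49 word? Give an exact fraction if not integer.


Zipf's law: freq(rank) = f1 / rank
f1 = 4280, rank = 49
freq = 4280 / 49
GCD(4280, 49) = 1
Simplified: 4280/49

4280/49
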